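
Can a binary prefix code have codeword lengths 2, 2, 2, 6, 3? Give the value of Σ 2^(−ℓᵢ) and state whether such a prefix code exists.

0.890625; yes

With common denominator 2^6 = 64: Σ 2^(−ℓᵢ) = 16/64 + 16/64 + 16/64 + 1/64 + 8/64 = 57/64 = 0.890625.
Kraft's inequality requires Σ ≤ 1; here Σ = 0.890625 ≤ 1, so such a prefix code exists.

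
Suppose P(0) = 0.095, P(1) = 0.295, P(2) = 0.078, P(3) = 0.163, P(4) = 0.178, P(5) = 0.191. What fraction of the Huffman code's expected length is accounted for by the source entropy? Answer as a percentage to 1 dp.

Entropy H = −Σ p log₂ p ≈ 2.4552 bits.
Huffman merges: 39/500+19/200→173/1000; 163/1000+173/1000→42/125; 89/500+191/1000→369/1000; 59/200+42/125→631/1000; 369/1000+631/1000→1. L = 2509/1000 ≈ 2.5090.
Efficiency = H/L = 2.4552/2.5090 = 97.9%.

97.9%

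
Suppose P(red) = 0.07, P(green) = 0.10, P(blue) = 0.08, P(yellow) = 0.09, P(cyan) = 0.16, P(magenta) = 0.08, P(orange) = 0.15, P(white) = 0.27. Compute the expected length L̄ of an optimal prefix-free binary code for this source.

2.88 bits/symbol

Repeatedly combine the two least-probable nodes; the expected code length is the sum of the merged weights.
merge 7/100 + 2/25 → 3/20
merge 2/25 + 9/100 → 17/100
merge 1/10 + 3/20 → 1/4
merge 3/20 + 4/25 → 31/100
merge 17/100 + 1/4 → 21/50
merge 27/100 + 31/100 → 29/50
merge 21/50 + 29/50 → 1
L = 3/20 + 17/100 + 1/4 + 31/100 + 21/50 + 29/50 + 1 = 72/25 = 2.88 bits/symbol.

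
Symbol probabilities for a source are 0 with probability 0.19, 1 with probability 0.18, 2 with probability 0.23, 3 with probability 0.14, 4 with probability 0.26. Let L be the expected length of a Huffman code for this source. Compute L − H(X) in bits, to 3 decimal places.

Entropy H = −Σ p log₂ p ≈ 2.2906 bits.
Huffman merges: 7/50+9/50→8/25; 19/100+23/100→21/50; 13/50+8/25→29/50; 21/50+29/50→1. L = 58/25 ≈ 2.3200.
L − H = 2.3200 − 2.2906 = 0.029 bits.

0.029 bits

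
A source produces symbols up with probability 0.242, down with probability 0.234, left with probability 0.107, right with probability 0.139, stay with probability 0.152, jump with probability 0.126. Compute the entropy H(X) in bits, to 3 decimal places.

H = −Σ pᵢ log₂ pᵢ.
−0.242·log₂(0.242) = 0.4954
−0.234·log₂(0.234) = 0.4903
−0.107·log₂(0.107) = 0.3450
−0.139·log₂(0.139) = 0.3957
−0.152·log₂(0.152) = 0.4131
−0.126·log₂(0.126) = 0.3766
Sum ≈ 2.5161 → 2.516 bits.

2.516 bits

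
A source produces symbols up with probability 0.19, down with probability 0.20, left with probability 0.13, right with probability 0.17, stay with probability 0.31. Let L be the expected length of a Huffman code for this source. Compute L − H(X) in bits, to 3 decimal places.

0.039 bits

Entropy H = −Σ p log₂ p ≈ 2.2606 bits.
Huffman merges: 13/100+17/100→3/10; 19/100+1/5→39/100; 3/10+31/100→61/100; 39/100+61/100→1. L = 23/10 ≈ 2.3000.
L − H = 2.3000 − 2.2606 = 0.039 bits.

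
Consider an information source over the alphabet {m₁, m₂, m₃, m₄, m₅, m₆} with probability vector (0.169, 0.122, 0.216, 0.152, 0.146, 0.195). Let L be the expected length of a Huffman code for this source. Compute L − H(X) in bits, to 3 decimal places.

Entropy H = −Σ p log₂ p ≈ 2.5596 bits.
Huffman merges: 61/500+73/500→67/250; 19/125+169/1000→321/1000; 39/200+27/125→411/1000; 67/250+321/1000→589/1000; 411/1000+589/1000→1. L = 2589/1000 ≈ 2.5890.
L − H = 2.5890 − 2.5596 = 0.029 bits.

0.029 bits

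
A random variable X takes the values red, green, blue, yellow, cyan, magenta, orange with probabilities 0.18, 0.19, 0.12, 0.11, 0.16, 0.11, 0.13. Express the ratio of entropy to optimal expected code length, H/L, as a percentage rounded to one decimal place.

98.7%

Entropy H = −Σ p log₂ p ≈ 2.7738 bits.
Huffman merges: 11/100+11/100→11/50; 3/25+13/100→1/4; 4/25+9/50→17/50; 19/100+11/50→41/100; 1/4+17/50→59/100; 41/100+59/100→1. L = 281/100 ≈ 2.8100.
Efficiency = H/L = 2.7738/2.8100 = 98.7%.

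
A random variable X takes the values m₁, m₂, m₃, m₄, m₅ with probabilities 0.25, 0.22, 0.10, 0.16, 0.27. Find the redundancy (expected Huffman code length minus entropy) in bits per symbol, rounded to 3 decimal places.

Entropy H = −Σ p log₂ p ≈ 2.2458 bits.
Huffman merges: 1/10+4/25→13/50; 11/50+1/4→47/100; 13/50+27/100→53/100; 47/100+53/100→1. L = 113/50 ≈ 2.2600.
L − H = 2.2600 − 2.2458 = 0.014 bits.

0.014 bits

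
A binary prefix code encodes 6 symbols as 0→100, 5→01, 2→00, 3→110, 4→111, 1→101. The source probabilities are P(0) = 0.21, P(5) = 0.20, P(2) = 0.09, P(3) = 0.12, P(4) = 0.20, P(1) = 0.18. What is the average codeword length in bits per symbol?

2.71 bits/symbol

L̄ = Σ pᵢ·ℓᵢ = 0.21·3 + 0.20·2 + 0.09·2 + 0.12·3 + 0.20·3 + 0.18·3 = 2.71 bits/symbol.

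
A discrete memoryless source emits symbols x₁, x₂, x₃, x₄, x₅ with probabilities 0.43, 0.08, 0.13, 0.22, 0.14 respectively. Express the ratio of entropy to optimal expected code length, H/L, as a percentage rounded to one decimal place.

97.4%

Entropy H = −Σ p log₂ p ≈ 2.0754 bits.
Huffman merges: 2/25+13/100→21/100; 7/50+21/100→7/20; 11/50+7/20→57/100; 43/100+57/100→1. L = 213/100 ≈ 2.1300.
Efficiency = H/L = 2.0754/2.1300 = 97.4%.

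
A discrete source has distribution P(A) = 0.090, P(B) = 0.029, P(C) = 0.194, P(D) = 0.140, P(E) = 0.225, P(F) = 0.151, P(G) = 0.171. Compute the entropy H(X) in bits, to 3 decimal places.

H = −Σ pᵢ log₂ pᵢ.
−0.090·log₂(0.090) = 0.3127
−0.029·log₂(0.029) = 0.1481
−0.194·log₂(0.194) = 0.4590
−0.140·log₂(0.140) = 0.3971
−0.225·log₂(0.225) = 0.4842
−0.151·log₂(0.151) = 0.4118
−0.171·log₂(0.171) = 0.4357
Sum ≈ 2.6486 → 2.649 bits.

2.649 bits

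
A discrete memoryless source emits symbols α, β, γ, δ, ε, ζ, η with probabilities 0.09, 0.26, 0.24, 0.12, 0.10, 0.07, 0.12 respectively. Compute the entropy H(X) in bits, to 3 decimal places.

H = −Σ pᵢ log₂ pᵢ.
−0.09·log₂(0.09) = 0.3127
−0.26·log₂(0.26) = 0.5053
−0.24·log₂(0.24) = 0.4941
−0.12·log₂(0.12) = 0.3671
−0.10·log₂(0.10) = 0.3322
−0.07·log₂(0.07) = 0.2686
−0.12·log₂(0.12) = 0.3671
Sum ≈ 2.6470 → 2.647 bits.

2.647 bits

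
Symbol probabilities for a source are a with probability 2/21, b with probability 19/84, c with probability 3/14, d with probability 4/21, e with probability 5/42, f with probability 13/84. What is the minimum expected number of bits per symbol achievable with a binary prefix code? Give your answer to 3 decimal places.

2.560 bits/symbol

Repeatedly combine the two least-probable nodes; the expected code length is the sum of the merged weights.
merge 2/21 + 5/42 → 3/14
merge 13/84 + 4/21 → 29/84
merge 3/14 + 3/14 → 3/7
merge 19/84 + 29/84 → 4/7
merge 3/7 + 4/7 → 1
L = 3/14 + 29/84 + 3/7 + 4/7 + 1 = 215/84 ≈ 2.560 bits/symbol.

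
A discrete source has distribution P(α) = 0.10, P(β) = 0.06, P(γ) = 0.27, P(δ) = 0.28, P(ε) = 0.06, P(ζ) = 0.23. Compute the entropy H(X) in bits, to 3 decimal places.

2.331 bits

H = −Σ pᵢ log₂ pᵢ.
−0.10·log₂(0.10) = 0.3322
−0.06·log₂(0.06) = 0.2435
−0.27·log₂(0.27) = 0.5100
−0.28·log₂(0.28) = 0.5142
−0.06·log₂(0.06) = 0.2435
−0.23·log₂(0.23) = 0.4877
Sum ≈ 2.3312 → 2.331 bits.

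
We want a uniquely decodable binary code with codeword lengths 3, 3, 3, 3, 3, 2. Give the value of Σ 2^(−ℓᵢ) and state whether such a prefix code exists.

0.875; yes

With common denominator 2^3 = 8: Σ 2^(−ℓᵢ) = 1/8 + 1/8 + 1/8 + 1/8 + 1/8 + 2/8 = 7/8 = 0.875.
Kraft's inequality requires Σ ≤ 1; here Σ = 0.875 ≤ 1, so such a prefix code exists.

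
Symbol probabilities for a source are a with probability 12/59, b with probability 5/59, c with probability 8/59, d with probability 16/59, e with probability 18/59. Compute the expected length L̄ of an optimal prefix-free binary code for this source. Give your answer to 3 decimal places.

2.220 bits/symbol

Repeatedly combine the two least-probable nodes; the expected code length is the sum of the merged weights.
merge 5/59 + 8/59 → 13/59
merge 12/59 + 13/59 → 25/59
merge 16/59 + 18/59 → 34/59
merge 25/59 + 34/59 → 1
L = 13/59 + 25/59 + 34/59 + 1 = 131/59 ≈ 2.220 bits/symbol.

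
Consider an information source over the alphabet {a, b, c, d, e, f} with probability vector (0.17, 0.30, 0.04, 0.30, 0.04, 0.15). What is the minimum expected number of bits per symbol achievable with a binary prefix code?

2.31 bits/symbol

Repeatedly combine the two least-probable nodes; the expected code length is the sum of the merged weights.
merge 1/25 + 1/25 → 2/25
merge 2/25 + 3/20 → 23/100
merge 17/100 + 23/100 → 2/5
merge 3/10 + 3/10 → 3/5
merge 2/5 + 3/5 → 1
L = 2/25 + 23/100 + 2/5 + 3/5 + 1 = 231/100 = 2.31 bits/symbol.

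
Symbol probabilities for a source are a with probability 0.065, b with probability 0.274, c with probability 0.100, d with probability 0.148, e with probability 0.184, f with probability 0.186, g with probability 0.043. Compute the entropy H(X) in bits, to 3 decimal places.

2.604 bits

H = −Σ pᵢ log₂ pᵢ.
−0.065·log₂(0.065) = 0.2563
−0.274·log₂(0.274) = 0.5118
−0.100·log₂(0.100) = 0.3322
−0.148·log₂(0.148) = 0.4079
−0.184·log₂(0.184) = 0.4494
−0.186·log₂(0.186) = 0.4514
−0.043·log₂(0.043) = 0.1952
Sum ≈ 2.6041 → 2.604 bits.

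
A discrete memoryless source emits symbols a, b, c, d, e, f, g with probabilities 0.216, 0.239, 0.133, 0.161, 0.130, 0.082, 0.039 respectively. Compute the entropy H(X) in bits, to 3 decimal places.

2.643 bits

H = −Σ pᵢ log₂ pᵢ.
−0.216·log₂(0.216) = 0.4776
−0.239·log₂(0.239) = 0.4935
−0.133·log₂(0.133) = 0.3871
−0.161·log₂(0.161) = 0.4242
−0.130·log₂(0.130) = 0.3826
−0.082·log₂(0.082) = 0.2959
−0.039·log₂(0.039) = 0.1825
Sum ≈ 2.6434 → 2.643 bits.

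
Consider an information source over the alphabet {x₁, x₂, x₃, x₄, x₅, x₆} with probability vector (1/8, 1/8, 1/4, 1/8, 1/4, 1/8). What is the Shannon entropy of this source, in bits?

Each probability is a power of 1/2, so log₂(1/p) is an integer.
H = Σ p·log₂(1/p) = 1/8·3 + 1/8·3 + 1/4·2 + 1/8·3 + 1/4·2 + 1/8·3 = 2.5 bits.

2.5 bits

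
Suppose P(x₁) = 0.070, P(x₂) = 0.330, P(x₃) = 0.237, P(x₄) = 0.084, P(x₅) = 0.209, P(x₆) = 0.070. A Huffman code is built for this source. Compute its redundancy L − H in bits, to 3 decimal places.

Entropy H = −Σ p log₂ p ≈ 2.3294 bits.
Huffman merges: 7/100+7/100→7/50; 21/250+7/50→28/125; 209/1000+28/125→433/1000; 237/1000+33/100→567/1000; 433/1000+567/1000→1. L = 591/250 ≈ 2.3640.
L − H = 2.3640 − 2.3294 = 0.035 bits.

0.035 bits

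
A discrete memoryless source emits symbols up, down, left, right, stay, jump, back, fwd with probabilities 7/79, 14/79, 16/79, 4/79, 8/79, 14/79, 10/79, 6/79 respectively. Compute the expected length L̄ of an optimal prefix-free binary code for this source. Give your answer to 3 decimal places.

Repeatedly combine the two least-probable nodes; the expected code length is the sum of the merged weights.
merge 4/79 + 6/79 → 10/79
merge 7/79 + 8/79 → 15/79
merge 10/79 + 10/79 → 20/79
merge 14/79 + 14/79 → 28/79
merge 15/79 + 16/79 → 31/79
merge 20/79 + 28/79 → 48/79
merge 31/79 + 48/79 → 1
L = 10/79 + 15/79 + 20/79 + 28/79 + 31/79 + 48/79 + 1 = 231/79 ≈ 2.924 bits/symbol.

2.924 bits/symbol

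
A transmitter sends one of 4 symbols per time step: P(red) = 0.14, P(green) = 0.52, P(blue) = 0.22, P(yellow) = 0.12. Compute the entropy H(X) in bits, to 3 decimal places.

H = −Σ pᵢ log₂ pᵢ.
−0.14·log₂(0.14) = 0.3971
−0.52·log₂(0.52) = 0.4906
−0.22·log₂(0.22) = 0.4806
−0.12·log₂(0.12) = 0.3671
Sum ≈ 1.7353 → 1.735 bits.

1.735 bits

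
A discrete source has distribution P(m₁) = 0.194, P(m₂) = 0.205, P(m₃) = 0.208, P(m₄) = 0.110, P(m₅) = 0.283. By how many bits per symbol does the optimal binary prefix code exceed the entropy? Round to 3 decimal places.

Entropy H = −Σ p log₂ p ≈ 2.2645 bits.
Huffman merges: 11/100+97/500→38/125; 41/200+26/125→413/1000; 283/1000+38/125→587/1000; 413/1000+587/1000→1. L = 288/125 ≈ 2.3040.
L − H = 2.3040 − 2.2645 = 0.039 bits.

0.039 bits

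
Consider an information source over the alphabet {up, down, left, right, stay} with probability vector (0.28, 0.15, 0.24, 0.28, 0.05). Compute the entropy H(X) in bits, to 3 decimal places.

H = −Σ pᵢ log₂ pᵢ.
−0.28·log₂(0.28) = 0.5142
−0.15·log₂(0.15) = 0.4105
−0.24·log₂(0.24) = 0.4941
−0.28·log₂(0.28) = 0.5142
−0.05·log₂(0.05) = 0.2161
Sum ≈ 2.1492 → 2.149 bits.

2.149 bits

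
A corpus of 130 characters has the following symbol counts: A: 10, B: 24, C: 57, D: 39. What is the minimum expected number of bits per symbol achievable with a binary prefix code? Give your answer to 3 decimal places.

1.823 bits/symbol

Probabilities are the counts divided by 130.
Repeatedly combine the two least-probable nodes; the expected code length is the sum of the merged weights.
merge 1/13 + 12/65 → 17/65
merge 17/65 + 3/10 → 73/130
merge 57/130 + 73/130 → 1
L = 17/65 + 73/130 + 1 = 237/130 ≈ 1.823 bits/symbol.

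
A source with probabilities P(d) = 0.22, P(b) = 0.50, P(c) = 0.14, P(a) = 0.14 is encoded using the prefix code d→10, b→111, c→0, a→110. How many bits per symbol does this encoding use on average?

L̄ = Σ pᵢ·ℓᵢ = 0.22·2 + 0.50·3 + 0.14·1 + 0.14·3 = 2.5 bits/symbol.

2.5 bits/symbol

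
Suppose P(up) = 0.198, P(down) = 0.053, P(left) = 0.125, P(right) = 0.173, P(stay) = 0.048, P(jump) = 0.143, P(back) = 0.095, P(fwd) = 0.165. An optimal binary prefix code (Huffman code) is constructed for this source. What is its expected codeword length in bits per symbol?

2.903 bits/symbol

Repeatedly combine the two least-probable nodes; the expected code length is the sum of the merged weights.
merge 6/125 + 53/1000 → 101/1000
merge 19/200 + 101/1000 → 49/250
merge 1/8 + 143/1000 → 67/250
merge 33/200 + 173/1000 → 169/500
merge 49/250 + 99/500 → 197/500
merge 67/250 + 169/500 → 303/500
merge 197/500 + 303/500 → 1
L = 101/1000 + 49/250 + 67/250 + 169/500 + 197/500 + 303/500 + 1 = 2903/1000 = 2.903 bits/symbol.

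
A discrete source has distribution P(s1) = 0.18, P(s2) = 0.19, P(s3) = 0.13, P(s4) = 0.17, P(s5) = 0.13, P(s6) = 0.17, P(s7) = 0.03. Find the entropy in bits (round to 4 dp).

2.6868 bits

H = −Σ pᵢ log₂ pᵢ.
−0.18·log₂(0.18) = 0.4453
−0.19·log₂(0.19) = 0.4552
−0.13·log₂(0.13) = 0.3826
−0.17·log₂(0.17) = 0.4346
−0.13·log₂(0.13) = 0.3826
−0.17·log₂(0.17) = 0.4346
−0.03·log₂(0.03) = 0.1518
Sum ≈ 2.6868 → 2.6868 bits.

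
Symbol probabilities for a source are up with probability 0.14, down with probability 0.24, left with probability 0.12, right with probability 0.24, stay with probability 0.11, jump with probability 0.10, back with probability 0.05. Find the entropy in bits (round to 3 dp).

2.651 bits

H = −Σ pᵢ log₂ pᵢ.
−0.14·log₂(0.14) = 0.3971
−0.24·log₂(0.24) = 0.4941
−0.12·log₂(0.12) = 0.3671
−0.24·log₂(0.24) = 0.4941
−0.11·log₂(0.11) = 0.3503
−0.10·log₂(0.10) = 0.3322
−0.05·log₂(0.05) = 0.2161
Sum ≈ 2.6510 → 2.651 bits.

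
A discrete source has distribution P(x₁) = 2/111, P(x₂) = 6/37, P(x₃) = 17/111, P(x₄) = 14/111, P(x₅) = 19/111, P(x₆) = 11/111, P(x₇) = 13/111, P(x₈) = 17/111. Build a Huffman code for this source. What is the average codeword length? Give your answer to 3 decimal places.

Repeatedly combine the two least-probable nodes; the expected code length is the sum of the merged weights.
merge 2/111 + 11/111 → 13/111
merge 13/111 + 13/111 → 26/111
merge 14/111 + 17/111 → 31/111
merge 17/111 + 6/37 → 35/111
merge 19/111 + 26/111 → 15/37
merge 31/111 + 35/111 → 22/37
merge 15/37 + 22/37 → 1
L = 13/111 + 26/111 + 31/111 + 35/111 + 15/37 + 22/37 + 1 = 109/37 ≈ 2.946 bits/symbol.

2.946 bits/symbol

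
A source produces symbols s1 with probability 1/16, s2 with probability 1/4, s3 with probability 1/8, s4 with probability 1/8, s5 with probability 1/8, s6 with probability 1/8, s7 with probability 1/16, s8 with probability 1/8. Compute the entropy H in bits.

Each probability is a power of 1/2, so log₂(1/p) is an integer.
H = Σ p·log₂(1/p) = 1/16·4 + 1/4·2 + 1/8·3 + 1/8·3 + 1/8·3 + 1/8·3 + 1/16·4 + 1/8·3 = 2.875 bits.

2.875 bits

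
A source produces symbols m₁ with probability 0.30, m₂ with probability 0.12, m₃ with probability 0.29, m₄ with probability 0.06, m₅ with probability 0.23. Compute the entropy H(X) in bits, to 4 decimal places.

H = −Σ pᵢ log₂ pᵢ.
−0.30·log₂(0.30) = 0.5211
−0.12·log₂(0.12) = 0.3671
−0.29·log₂(0.29) = 0.5179
−0.06·log₂(0.06) = 0.2435
−0.23·log₂(0.23) = 0.4877
Sum ≈ 2.1373 → 2.1373 bits.

2.1373 bits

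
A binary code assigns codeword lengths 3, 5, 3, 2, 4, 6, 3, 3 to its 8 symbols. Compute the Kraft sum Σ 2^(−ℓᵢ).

With common denominator 2^6 = 64: Σ 2^(−ℓᵢ) = 8/64 + 2/64 + 8/64 + 16/64 + 4/64 + 1/64 + 8/64 + 8/64 = 55/64 = 0.859375.

0.859375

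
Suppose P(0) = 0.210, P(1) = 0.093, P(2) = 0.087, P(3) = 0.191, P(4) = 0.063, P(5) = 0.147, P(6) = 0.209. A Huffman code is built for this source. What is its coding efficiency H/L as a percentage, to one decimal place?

Entropy H = −Σ p log₂ p ≈ 2.6841 bits.
Huffman merges: 63/1000+87/1000→3/20; 93/1000+147/1000→6/25; 3/20+191/1000→341/1000; 209/1000+21/100→419/1000; 6/25+341/1000→581/1000; 419/1000+581/1000→1. L = 2731/1000 ≈ 2.7310.
Efficiency = H/L = 2.6841/2.7310 = 98.3%.

98.3%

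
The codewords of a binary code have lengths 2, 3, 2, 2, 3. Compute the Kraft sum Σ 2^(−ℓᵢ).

With common denominator 2^3 = 8: Σ 2^(−ℓᵢ) = 2/8 + 1/8 + 2/8 + 2/8 + 1/8 = 8/8 = 1.

1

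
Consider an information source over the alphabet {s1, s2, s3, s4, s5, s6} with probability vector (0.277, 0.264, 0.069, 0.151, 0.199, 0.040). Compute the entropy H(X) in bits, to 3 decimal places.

2.348 bits

H = −Σ pᵢ log₂ pᵢ.
−0.277·log₂(0.277) = 0.5130
−0.264·log₂(0.264) = 0.5072
−0.069·log₂(0.069) = 0.2662
−0.151·log₂(0.151) = 0.4118
−0.199·log₂(0.199) = 0.4635
−0.040·log₂(0.040) = 0.1858
Sum ≈ 2.3475 → 2.348 bits.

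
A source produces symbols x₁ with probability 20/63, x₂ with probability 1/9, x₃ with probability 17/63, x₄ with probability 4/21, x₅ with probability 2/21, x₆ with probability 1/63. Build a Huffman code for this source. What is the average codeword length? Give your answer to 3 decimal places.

2.333 bits/symbol

Repeatedly combine the two least-probable nodes; the expected code length is the sum of the merged weights.
merge 1/63 + 2/21 → 1/9
merge 1/9 + 1/9 → 2/9
merge 4/21 + 2/9 → 26/63
merge 17/63 + 20/63 → 37/63
merge 26/63 + 37/63 → 1
L = 1/9 + 2/9 + 26/63 + 37/63 + 1 = 7/3 ≈ 2.333 bits/symbol.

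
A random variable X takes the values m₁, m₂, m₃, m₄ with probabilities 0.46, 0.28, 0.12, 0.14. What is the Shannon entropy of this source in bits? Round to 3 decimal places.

1.794 bits

H = −Σ pᵢ log₂ pᵢ.
−0.46·log₂(0.46) = 0.5153
−0.28·log₂(0.28) = 0.5142
−0.12·log₂(0.12) = 0.3671
−0.14·log₂(0.14) = 0.3971
Sum ≈ 1.7937 → 1.794 bits.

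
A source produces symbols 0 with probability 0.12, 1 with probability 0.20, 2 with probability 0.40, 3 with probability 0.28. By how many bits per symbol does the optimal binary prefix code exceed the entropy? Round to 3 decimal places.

Entropy H = −Σ p log₂ p ≈ 1.8744 bits.
Huffman merges: 3/25+1/5→8/25; 7/25+8/25→3/5; 2/5+3/5→1. L = 48/25 ≈ 1.9200.
L − H = 1.9200 − 1.8744 = 0.046 bits.

0.046 bits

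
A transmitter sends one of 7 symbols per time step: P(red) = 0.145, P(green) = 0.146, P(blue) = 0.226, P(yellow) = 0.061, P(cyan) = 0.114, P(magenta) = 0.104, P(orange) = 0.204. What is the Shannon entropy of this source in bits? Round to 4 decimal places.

2.7049 bits

H = −Σ pᵢ log₂ pᵢ.
−0.145·log₂(0.145) = 0.4040
−0.146·log₂(0.146) = 0.4053
−0.226·log₂(0.226) = 0.4849
−0.061·log₂(0.061) = 0.2461
−0.114·log₂(0.114) = 0.3571
−0.104·log₂(0.104) = 0.3396
−0.204·log₂(0.204) = 0.4678
Sum ≈ 2.7049 → 2.7049 bits.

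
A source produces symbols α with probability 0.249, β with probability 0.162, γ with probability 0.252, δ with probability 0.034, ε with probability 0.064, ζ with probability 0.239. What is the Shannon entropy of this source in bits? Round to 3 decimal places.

H = −Σ pᵢ log₂ pᵢ.
−0.249·log₂(0.249) = 0.4994
−0.162·log₂(0.162) = 0.4254
−0.252·log₂(0.252) = 0.5011
−0.034·log₂(0.034) = 0.1659
−0.064·log₂(0.064) = 0.2538
−0.239·log₂(0.239) = 0.4935
Sum ≈ 2.3391 → 2.339 bits.

2.339 bits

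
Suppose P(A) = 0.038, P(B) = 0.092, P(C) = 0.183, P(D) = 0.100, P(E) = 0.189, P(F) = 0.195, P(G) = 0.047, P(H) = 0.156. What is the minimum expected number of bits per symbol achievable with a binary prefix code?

2.878 bits/symbol

Repeatedly combine the two least-probable nodes; the expected code length is the sum of the merged weights.
merge 19/500 + 47/1000 → 17/200
merge 17/200 + 23/250 → 177/1000
merge 1/10 + 39/250 → 32/125
merge 177/1000 + 183/1000 → 9/25
merge 189/1000 + 39/200 → 48/125
merge 32/125 + 9/25 → 77/125
merge 48/125 + 77/125 → 1
L = 17/200 + 177/1000 + 32/125 + 9/25 + 48/125 + 77/125 + 1 = 1439/500 = 2.878 bits/symbol.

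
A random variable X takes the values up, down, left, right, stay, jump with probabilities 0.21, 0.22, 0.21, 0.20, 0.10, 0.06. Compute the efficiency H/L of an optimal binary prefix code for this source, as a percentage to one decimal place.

Entropy H = −Σ p log₂ p ≈ 2.4663 bits.
Huffman merges: 3/50+1/10→4/25; 4/25+1/5→9/25; 21/100+21/100→21/50; 11/50+9/25→29/50; 21/50+29/50→1. L = 63/25 ≈ 2.5200.
Efficiency = H/L = 2.4663/2.5200 = 97.9%.

97.9%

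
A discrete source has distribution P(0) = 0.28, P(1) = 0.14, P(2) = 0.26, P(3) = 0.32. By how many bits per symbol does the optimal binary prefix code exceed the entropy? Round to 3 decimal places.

Entropy H = −Σ p log₂ p ≈ 1.9427 bits.
Huffman merges: 7/50+13/50→2/5; 7/25+8/25→3/5; 2/5+3/5→1. L = 2 ≈ 2.0000.
L − H = 2.0000 − 1.9427 = 0.057 bits.

0.057 bits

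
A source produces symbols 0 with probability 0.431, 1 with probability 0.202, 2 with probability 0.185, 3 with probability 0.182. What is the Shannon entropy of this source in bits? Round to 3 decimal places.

H = −Σ pᵢ log₂ pᵢ.
−0.431·log₂(0.431) = 0.5233
−0.202·log₂(0.202) = 0.4661
−0.185·log₂(0.185) = 0.4504
−0.182·log₂(0.182) = 0.4474
Sum ≈ 1.8872 → 1.887 bits.

1.887 bits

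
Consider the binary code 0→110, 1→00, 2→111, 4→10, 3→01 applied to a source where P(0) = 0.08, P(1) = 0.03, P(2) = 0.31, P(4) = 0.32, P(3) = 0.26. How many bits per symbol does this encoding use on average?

2.39 bits/symbol

L̄ = Σ pᵢ·ℓᵢ = 0.08·3 + 0.03·2 + 0.31·3 + 0.32·2 + 0.26·2 = 2.39 bits/symbol.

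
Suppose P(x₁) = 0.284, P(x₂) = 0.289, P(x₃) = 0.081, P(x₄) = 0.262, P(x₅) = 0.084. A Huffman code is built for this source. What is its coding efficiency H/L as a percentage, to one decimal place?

Entropy H = −Σ p log₂ p ≈ 2.1335 bits.
Huffman merges: 81/1000+21/250→33/200; 33/200+131/500→427/1000; 71/250+289/1000→573/1000; 427/1000+573/1000→1. L = 433/200 ≈ 2.1650.
Efficiency = H/L = 2.1335/2.1650 = 98.5%.

98.5%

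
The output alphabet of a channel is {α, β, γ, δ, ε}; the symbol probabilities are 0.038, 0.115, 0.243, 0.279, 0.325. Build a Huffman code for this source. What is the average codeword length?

2.153 bits/symbol

Repeatedly combine the two least-probable nodes; the expected code length is the sum of the merged weights.
merge 19/500 + 23/200 → 153/1000
merge 153/1000 + 243/1000 → 99/250
merge 279/1000 + 13/40 → 151/250
merge 99/250 + 151/250 → 1
L = 153/1000 + 99/250 + 151/250 + 1 = 2153/1000 = 2.153 bits/symbol.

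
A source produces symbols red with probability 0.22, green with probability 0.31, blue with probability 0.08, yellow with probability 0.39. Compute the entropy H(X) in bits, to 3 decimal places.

1.826 bits

H = −Σ pᵢ log₂ pᵢ.
−0.22·log₂(0.22) = 0.4806
−0.31·log₂(0.31) = 0.5238
−0.08·log₂(0.08) = 0.2915
−0.39·log₂(0.39) = 0.5298
Sum ≈ 1.8257 → 1.826 bits.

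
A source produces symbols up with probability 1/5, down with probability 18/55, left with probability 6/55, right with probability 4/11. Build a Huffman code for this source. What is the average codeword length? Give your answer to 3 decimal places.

Repeatedly combine the two least-probable nodes; the expected code length is the sum of the merged weights.
merge 6/55 + 1/5 → 17/55
merge 17/55 + 18/55 → 7/11
merge 4/11 + 7/11 → 1
L = 17/55 + 7/11 + 1 = 107/55 ≈ 1.945 bits/symbol.

1.945 bits/symbol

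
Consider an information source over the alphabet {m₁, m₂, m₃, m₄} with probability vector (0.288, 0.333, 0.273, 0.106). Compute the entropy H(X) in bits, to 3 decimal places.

H = −Σ pᵢ log₂ pᵢ.
−0.288·log₂(0.288) = 0.5172
−0.333·log₂(0.333) = 0.5283
−0.273·log₂(0.273) = 0.5113
−0.106·log₂(0.106) = 0.3432
Sum ≈ 1.9000 → 1.900 bits.

1.900 bits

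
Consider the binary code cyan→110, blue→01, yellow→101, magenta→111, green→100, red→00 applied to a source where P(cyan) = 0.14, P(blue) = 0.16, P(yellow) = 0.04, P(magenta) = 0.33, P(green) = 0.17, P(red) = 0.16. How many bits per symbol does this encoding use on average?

L̄ = Σ pᵢ·ℓᵢ = 0.14·3 + 0.16·2 + 0.04·3 + 0.33·3 + 0.17·3 + 0.16·2 = 2.68 bits/symbol.

2.68 bits/symbol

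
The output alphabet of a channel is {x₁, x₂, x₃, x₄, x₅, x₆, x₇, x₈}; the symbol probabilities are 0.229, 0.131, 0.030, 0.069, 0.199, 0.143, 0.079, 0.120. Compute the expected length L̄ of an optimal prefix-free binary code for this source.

2.849 bits/symbol

Repeatedly combine the two least-probable nodes; the expected code length is the sum of the merged weights.
merge 3/100 + 69/1000 → 99/1000
merge 79/1000 + 99/1000 → 89/500
merge 3/25 + 131/1000 → 251/1000
merge 143/1000 + 89/500 → 321/1000
merge 199/1000 + 229/1000 → 107/250
merge 251/1000 + 321/1000 → 143/250
merge 107/250 + 143/250 → 1
L = 99/1000 + 89/500 + 251/1000 + 321/1000 + 107/250 + 143/250 + 1 = 2849/1000 = 2.849 bits/symbol.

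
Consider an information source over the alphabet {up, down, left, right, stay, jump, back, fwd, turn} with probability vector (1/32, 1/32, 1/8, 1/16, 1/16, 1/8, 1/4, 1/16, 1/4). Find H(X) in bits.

Each probability is a power of 1/2, so log₂(1/p) is an integer.
H = Σ p·log₂(1/p) = 1/32·5 + 1/32·5 + 1/8·3 + 1/16·4 + 1/16·4 + 1/8·3 + 1/4·2 + 1/16·4 + 1/4·2 = 2.8125 bits.

2.8125 bits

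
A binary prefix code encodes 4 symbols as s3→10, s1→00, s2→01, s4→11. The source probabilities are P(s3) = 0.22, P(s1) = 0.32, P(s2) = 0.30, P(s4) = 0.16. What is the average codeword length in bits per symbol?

L̄ = Σ pᵢ·ℓᵢ = 0.22·2 + 0.32·2 + 0.30·2 + 0.16·2 = 2 bits/symbol.

2 bits/symbol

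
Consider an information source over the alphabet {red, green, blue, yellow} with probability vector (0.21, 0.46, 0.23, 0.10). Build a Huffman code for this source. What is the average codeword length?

1.85 bits/symbol

Repeatedly combine the two least-probable nodes; the expected code length is the sum of the merged weights.
merge 1/10 + 21/100 → 31/100
merge 23/100 + 31/100 → 27/50
merge 23/50 + 27/50 → 1
L = 31/100 + 27/50 + 1 = 37/20 = 1.85 bits/symbol.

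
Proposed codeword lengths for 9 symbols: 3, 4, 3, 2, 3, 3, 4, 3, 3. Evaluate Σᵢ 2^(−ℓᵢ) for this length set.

With common denominator 2^4 = 16: Σ 2^(−ℓᵢ) = 2/16 + 1/16 + 2/16 + 4/16 + 2/16 + 2/16 + 1/16 + 2/16 + 2/16 = 18/16 = 1.125.

1.125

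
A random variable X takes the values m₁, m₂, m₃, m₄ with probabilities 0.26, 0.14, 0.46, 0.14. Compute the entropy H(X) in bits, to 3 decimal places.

1.815 bits

H = −Σ pᵢ log₂ pᵢ.
−0.26·log₂(0.26) = 0.5053
−0.14·log₂(0.14) = 0.3971
−0.46·log₂(0.46) = 0.5153
−0.14·log₂(0.14) = 0.3971
Sum ≈ 1.8148 → 1.815 bits.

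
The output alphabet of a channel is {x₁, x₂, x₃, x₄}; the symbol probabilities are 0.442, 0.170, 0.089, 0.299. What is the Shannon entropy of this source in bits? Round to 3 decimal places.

H = −Σ pᵢ log₂ pᵢ.
−0.442·log₂(0.442) = 0.5206
−0.170·log₂(0.170) = 0.4346
−0.089·log₂(0.089) = 0.3106
−0.299·log₂(0.299) = 0.5208
Sum ≈ 1.7866 → 1.787 bits.

1.787 bits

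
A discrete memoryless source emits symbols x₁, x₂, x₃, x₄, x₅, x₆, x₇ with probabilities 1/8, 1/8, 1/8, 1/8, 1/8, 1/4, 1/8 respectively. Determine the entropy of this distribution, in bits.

2.75 bits

Each probability is a power of 1/2, so log₂(1/p) is an integer.
H = Σ p·log₂(1/p) = 1/8·3 + 1/8·3 + 1/8·3 + 1/8·3 + 1/8·3 + 1/4·2 + 1/8·3 = 2.75 bits.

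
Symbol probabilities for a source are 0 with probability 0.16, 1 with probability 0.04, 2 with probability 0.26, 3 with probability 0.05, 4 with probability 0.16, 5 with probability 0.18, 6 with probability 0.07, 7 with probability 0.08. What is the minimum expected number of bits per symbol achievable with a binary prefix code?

2.8 bits/symbol

Repeatedly combine the two least-probable nodes; the expected code length is the sum of the merged weights.
merge 1/25 + 1/20 → 9/100
merge 7/100 + 2/25 → 3/20
merge 9/100 + 3/20 → 6/25
merge 4/25 + 4/25 → 8/25
merge 9/50 + 6/25 → 21/50
merge 13/50 + 8/25 → 29/50
merge 21/50 + 29/50 → 1
L = 9/100 + 3/20 + 6/25 + 8/25 + 21/50 + 29/50 + 1 = 14/5 = 2.8 bits/symbol.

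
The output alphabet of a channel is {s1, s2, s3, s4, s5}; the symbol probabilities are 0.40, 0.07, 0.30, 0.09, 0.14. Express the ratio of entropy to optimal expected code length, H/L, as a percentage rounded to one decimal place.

98.5%

Entropy H = −Σ p log₂ p ≈ 2.0282 bits.
Huffman merges: 7/100+9/100→4/25; 7/50+4/25→3/10; 3/10+3/10→3/5; 2/5+3/5→1. L = 103/50 ≈ 2.0600.
Efficiency = H/L = 2.0282/2.0600 = 98.5%.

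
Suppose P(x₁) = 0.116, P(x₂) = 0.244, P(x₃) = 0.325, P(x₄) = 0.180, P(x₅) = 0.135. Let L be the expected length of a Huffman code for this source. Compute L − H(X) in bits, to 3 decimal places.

Entropy H = −Σ p log₂ p ≈ 2.2194 bits.
Huffman merges: 29/250+27/200→251/1000; 9/50+61/250→53/125; 251/1000+13/40→72/125; 53/125+72/125→1. L = 2251/1000 ≈ 2.2510.
L − H = 2.2510 − 2.2194 = 0.032 bits.

0.032 bits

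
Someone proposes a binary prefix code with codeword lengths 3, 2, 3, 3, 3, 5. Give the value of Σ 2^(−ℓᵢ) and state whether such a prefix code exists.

With common denominator 2^5 = 32: Σ 2^(−ℓᵢ) = 4/32 + 8/32 + 4/32 + 4/32 + 4/32 + 1/32 = 25/32 = 0.78125.
Kraft's inequality requires Σ ≤ 1; here Σ = 0.78125 ≤ 1, so such a prefix code exists.

0.78125; yes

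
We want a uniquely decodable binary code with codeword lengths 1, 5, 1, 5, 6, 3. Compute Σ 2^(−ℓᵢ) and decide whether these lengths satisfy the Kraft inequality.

1.203125; no

With common denominator 2^6 = 64: Σ 2^(−ℓᵢ) = 32/64 + 2/64 + 32/64 + 2/64 + 1/64 + 8/64 = 77/64 = 1.203125.
Kraft's inequality requires Σ ≤ 1; here Σ = 1.203125 > 1, so no such prefix code exists.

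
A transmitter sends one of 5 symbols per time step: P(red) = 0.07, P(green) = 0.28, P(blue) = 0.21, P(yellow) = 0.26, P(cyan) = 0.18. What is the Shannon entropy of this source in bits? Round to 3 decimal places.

H = −Σ pᵢ log₂ pᵢ.
−0.07·log₂(0.07) = 0.2686
−0.28·log₂(0.28) = 0.5142
−0.21·log₂(0.21) = 0.4728
−0.26·log₂(0.26) = 0.5053
−0.18·log₂(0.18) = 0.4453
Sum ≈ 2.2062 → 2.206 bits.

2.206 bits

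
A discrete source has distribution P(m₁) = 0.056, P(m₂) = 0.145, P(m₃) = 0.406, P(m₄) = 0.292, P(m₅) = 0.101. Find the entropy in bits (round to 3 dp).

H = −Σ pᵢ log₂ pᵢ.
−0.056·log₂(0.056) = 0.2329
−0.145·log₂(0.145) = 0.4040
−0.406·log₂(0.406) = 0.5280
−0.292·log₂(0.292) = 0.5186
−0.101·log₂(0.101) = 0.3341
Sum ≈ 2.0175 → 2.017 bits.

2.017 bits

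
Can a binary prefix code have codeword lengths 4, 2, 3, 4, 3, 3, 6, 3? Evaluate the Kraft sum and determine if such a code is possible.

With common denominator 2^6 = 64: Σ 2^(−ℓᵢ) = 4/64 + 16/64 + 8/64 + 4/64 + 8/64 + 8/64 + 1/64 + 8/64 = 57/64 = 0.890625.
Kraft's inequality requires Σ ≤ 1; here Σ = 0.890625 ≤ 1, so such a prefix code exists.

0.890625; yes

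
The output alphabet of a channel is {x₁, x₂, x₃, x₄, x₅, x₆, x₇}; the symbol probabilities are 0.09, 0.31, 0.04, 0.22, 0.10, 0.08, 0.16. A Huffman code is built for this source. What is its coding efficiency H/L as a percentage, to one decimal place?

98.4%

Entropy H = −Σ p log₂ p ≈ 2.5495 bits.
Huffman merges: 1/25+2/25→3/25; 9/100+1/10→19/100; 3/25+4/25→7/25; 19/100+11/50→41/100; 7/25+31/100→59/100; 41/100+59/100→1. L = 259/100 ≈ 2.5900.
Efficiency = H/L = 2.5495/2.5900 = 98.4%.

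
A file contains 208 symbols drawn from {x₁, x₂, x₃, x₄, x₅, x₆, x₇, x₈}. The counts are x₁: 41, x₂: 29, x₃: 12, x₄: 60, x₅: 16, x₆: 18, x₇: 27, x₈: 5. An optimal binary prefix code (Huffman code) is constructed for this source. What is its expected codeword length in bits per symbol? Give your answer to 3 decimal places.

2.755 bits/symbol

Probabilities are the counts divided by 208.
Repeatedly combine the two least-probable nodes; the expected code length is the sum of the merged weights.
merge 5/208 + 3/52 → 17/208
merge 1/13 + 17/208 → 33/208
merge 9/104 + 27/208 → 45/208
merge 29/208 + 33/208 → 31/104
merge 41/208 + 45/208 → 43/104
merge 15/52 + 31/104 → 61/104
merge 43/104 + 61/104 → 1
L = 17/208 + 33/208 + 45/208 + 31/104 + 43/104 + 61/104 + 1 = 573/208 ≈ 2.755 bits/symbol.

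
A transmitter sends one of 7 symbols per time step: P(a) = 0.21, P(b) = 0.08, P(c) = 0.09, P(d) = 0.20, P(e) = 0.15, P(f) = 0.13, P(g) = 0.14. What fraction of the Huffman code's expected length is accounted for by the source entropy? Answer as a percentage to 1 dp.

99.0%

Entropy H = −Σ p log₂ p ≈ 2.7317 bits.
Huffman merges: 2/25+9/100→17/100; 13/100+7/50→27/100; 3/20+17/100→8/25; 1/5+21/100→41/100; 27/100+8/25→59/100; 41/100+59/100→1. L = 69/25 ≈ 2.7600.
Efficiency = H/L = 2.7317/2.7600 = 99.0%.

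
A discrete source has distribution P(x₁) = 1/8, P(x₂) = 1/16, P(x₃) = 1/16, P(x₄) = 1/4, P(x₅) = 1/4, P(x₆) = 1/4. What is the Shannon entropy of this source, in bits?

2.375 bits

Each probability is a power of 1/2, so log₂(1/p) is an integer.
H = Σ p·log₂(1/p) = 1/8·3 + 1/16·4 + 1/16·4 + 1/4·2 + 1/4·2 + 1/4·2 = 2.375 bits.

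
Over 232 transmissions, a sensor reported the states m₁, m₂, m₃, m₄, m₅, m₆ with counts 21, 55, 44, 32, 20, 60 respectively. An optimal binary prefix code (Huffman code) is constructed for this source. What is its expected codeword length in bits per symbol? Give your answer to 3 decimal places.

Probabilities are the counts divided by 232.
Repeatedly combine the two least-probable nodes; the expected code length is the sum of the merged weights.
merge 5/58 + 21/232 → 41/232
merge 4/29 + 41/232 → 73/232
merge 11/58 + 55/232 → 99/232
merge 15/58 + 73/232 → 133/232
merge 99/232 + 133/232 → 1
L = 41/232 + 73/232 + 99/232 + 133/232 + 1 = 289/116 ≈ 2.491 bits/symbol.

2.491 bits/symbol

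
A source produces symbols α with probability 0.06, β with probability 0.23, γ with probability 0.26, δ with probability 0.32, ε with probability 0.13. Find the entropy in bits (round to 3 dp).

H = −Σ pᵢ log₂ pᵢ.
−0.06·log₂(0.06) = 0.2435
−0.23·log₂(0.23) = 0.4877
−0.26·log₂(0.26) = 0.5053
−0.32·log₂(0.32) = 0.5260
−0.13·log₂(0.13) = 0.3826
Sum ≈ 2.1452 → 2.145 bits.

2.145 bits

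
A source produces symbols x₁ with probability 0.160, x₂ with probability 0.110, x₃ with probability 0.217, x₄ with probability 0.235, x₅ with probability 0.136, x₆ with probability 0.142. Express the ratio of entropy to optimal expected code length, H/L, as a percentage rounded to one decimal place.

99.4%

Entropy H = −Σ p log₂ p ≈ 2.5339 bits.
Huffman merges: 11/100+17/125→123/500; 71/500+4/25→151/500; 217/1000+47/200→113/250; 123/500+151/500→137/250; 113/250+137/250→1. L = 637/250 ≈ 2.5480.
Efficiency = H/L = 2.5339/2.5480 = 99.4%.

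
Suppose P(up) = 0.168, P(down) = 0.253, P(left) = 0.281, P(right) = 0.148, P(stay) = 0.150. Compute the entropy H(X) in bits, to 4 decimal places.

H = −Σ pᵢ log₂ pᵢ.
−0.168·log₂(0.168) = 0.4323
−0.253·log₂(0.253) = 0.5016
−0.281·log₂(0.281) = 0.5146
−0.148·log₂(0.148) = 0.4079
−0.150·log₂(0.150) = 0.4105
Sum ≈ 2.2671 → 2.2671 bits.

2.2671 bits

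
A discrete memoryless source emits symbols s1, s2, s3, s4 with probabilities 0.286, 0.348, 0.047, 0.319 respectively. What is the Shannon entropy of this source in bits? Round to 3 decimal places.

H = −Σ pᵢ log₂ pᵢ.
−0.286·log₂(0.286) = 0.5165
−0.348·log₂(0.348) = 0.5299
−0.047·log₂(0.047) = 0.2073
−0.319·log₂(0.319) = 0.5258
Sum ≈ 1.7796 → 1.780 bits.

1.780 bits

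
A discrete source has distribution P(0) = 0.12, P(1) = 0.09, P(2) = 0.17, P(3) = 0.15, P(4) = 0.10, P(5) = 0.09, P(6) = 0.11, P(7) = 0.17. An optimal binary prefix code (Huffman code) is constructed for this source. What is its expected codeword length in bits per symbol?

Repeatedly combine the two least-probable nodes; the expected code length is the sum of the merged weights.
merge 9/100 + 9/100 → 9/50
merge 1/10 + 11/100 → 21/100
merge 3/25 + 3/20 → 27/100
merge 17/100 + 17/100 → 17/50
merge 9/50 + 21/100 → 39/100
merge 27/100 + 17/50 → 61/100
merge 39/100 + 61/100 → 1
L = 9/50 + 21/100 + 27/100 + 17/50 + 39/100 + 61/100 + 1 = 3 bits/symbol.

3 bits/symbol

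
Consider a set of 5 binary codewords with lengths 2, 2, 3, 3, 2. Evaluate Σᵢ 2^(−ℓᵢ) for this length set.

With common denominator 2^3 = 8: Σ 2^(−ℓᵢ) = 2/8 + 2/8 + 1/8 + 1/8 + 2/8 = 8/8 = 1.

1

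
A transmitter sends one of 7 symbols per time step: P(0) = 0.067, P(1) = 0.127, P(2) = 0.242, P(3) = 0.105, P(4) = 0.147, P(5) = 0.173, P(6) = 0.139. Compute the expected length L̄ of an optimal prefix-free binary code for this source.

2.757 bits/symbol

Repeatedly combine the two least-probable nodes; the expected code length is the sum of the merged weights.
merge 67/1000 + 21/200 → 43/250
merge 127/1000 + 139/1000 → 133/500
merge 147/1000 + 43/250 → 319/1000
merge 173/1000 + 121/500 → 83/200
merge 133/500 + 319/1000 → 117/200
merge 83/200 + 117/200 → 1
L = 43/250 + 133/500 + 319/1000 + 83/200 + 117/200 + 1 = 2757/1000 = 2.757 bits/symbol.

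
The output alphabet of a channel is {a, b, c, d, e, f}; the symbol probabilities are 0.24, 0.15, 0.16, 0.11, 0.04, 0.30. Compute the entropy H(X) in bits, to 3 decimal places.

H = −Σ pᵢ log₂ pᵢ.
−0.24·log₂(0.24) = 0.4941
−0.15·log₂(0.15) = 0.4105
−0.16·log₂(0.16) = 0.4230
−0.11·log₂(0.11) = 0.3503
−0.04·log₂(0.04) = 0.1858
−0.30·log₂(0.30) = 0.5211
Sum ≈ 2.3848 → 2.385 bits.

2.385 bits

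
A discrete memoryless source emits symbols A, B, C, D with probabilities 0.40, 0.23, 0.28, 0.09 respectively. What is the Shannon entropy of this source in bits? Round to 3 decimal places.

1.843 bits

H = −Σ pᵢ log₂ pᵢ.
−0.40·log₂(0.40) = 0.5288
−0.23·log₂(0.23) = 0.4877
−0.28·log₂(0.28) = 0.5142
−0.09·log₂(0.09) = 0.3127
Sum ≈ 1.8433 → 1.843 bits.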